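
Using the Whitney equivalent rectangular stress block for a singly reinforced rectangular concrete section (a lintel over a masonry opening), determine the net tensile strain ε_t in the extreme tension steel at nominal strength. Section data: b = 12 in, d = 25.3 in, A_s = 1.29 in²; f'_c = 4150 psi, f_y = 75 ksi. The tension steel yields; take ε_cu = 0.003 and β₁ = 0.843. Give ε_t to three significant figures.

a = A_s f_y/(0.85 f'_c b) = 2.286 in.
β₁ = 0.843, so c = a/β₁ = 2.286/0.843 = 2.712 in.
From the linear strain diagram with ε_cu = 0.003: ε_t = 0.003 (d − c)/c = 0.003 × (25.3 − 2.712)/2.712 = 0.0250.
Since ε_t ≥ 0.005, the section is tension-controlled.

ε_t ≈ 0.0250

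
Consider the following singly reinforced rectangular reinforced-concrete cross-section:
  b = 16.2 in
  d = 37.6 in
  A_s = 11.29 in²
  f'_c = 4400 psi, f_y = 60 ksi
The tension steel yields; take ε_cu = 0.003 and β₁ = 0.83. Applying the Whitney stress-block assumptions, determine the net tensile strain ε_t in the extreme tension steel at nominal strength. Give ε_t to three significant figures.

a = A_s f_y/(0.85 f'_c b) = 11.180 in.
β₁ = 0.83, so c = a/β₁ = 11.180/0.83 = 13.470 in.
From the linear strain diagram with ε_cu = 0.003: ε_t = 0.003 (d − c)/c = 0.003 × (37.6 − 13.470)/13.470 = 0.00537.
Since ε_t ≥ 0.005, the section is tension-controlled.

ε_t ≈ 0.00537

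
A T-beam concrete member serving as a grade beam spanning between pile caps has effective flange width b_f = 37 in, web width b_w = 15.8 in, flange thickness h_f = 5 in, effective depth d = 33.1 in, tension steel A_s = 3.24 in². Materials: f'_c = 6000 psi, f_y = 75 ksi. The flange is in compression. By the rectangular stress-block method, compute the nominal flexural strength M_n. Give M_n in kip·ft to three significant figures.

Tension: T = A_s f_y = 3.24 × 75 = 243 kips.
Try a within the flange: a = T/(0.85 f'_c b_f) = 243/(0.85 × 6 × 37) = 1.288 in.
Since a = 1.288 ≤ h_f = 5 in, the stress block lies entirely in the flange; analyse as a rectangular beam of width b_f.
M_n = T(d − a/2) = 243 × (33.1 − 0.644) = 7886.8 kip·in.
M_n = 7886.8/12 = 657.23 kip·ft.

M_n ≈ 657 kip·ft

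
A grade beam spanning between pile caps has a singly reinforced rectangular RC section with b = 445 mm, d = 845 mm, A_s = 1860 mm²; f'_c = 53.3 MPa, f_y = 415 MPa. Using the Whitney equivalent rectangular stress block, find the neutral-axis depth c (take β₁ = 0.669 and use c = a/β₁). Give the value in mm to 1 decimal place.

T = A_s f_y = 1860 × 415 = 771900 N = 771.9 kN.
Setting C = 0.85 f'_c a b equal to T: a = 771900/(0.85 × 53.3 × 445) = 38.287 mm.
With β₁ = 0.669, c = a/β₁ = 38.287/0.669 = 57.2 mm.

c ≈ 57.2 mm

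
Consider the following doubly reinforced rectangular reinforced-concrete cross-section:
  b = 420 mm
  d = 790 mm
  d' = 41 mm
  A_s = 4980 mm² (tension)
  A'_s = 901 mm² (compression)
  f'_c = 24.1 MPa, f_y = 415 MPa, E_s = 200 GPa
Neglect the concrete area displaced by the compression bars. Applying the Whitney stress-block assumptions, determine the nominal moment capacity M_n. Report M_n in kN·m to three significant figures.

Assume both tension and compression steel yield.
Net tension couple steel: A_s − A'_s = 4079 mm².
a = (A_s − A'_s) f_y / (0.85 f'_c b) = 1692785/(0.85 × 24.1 × 420) = 196.75 mm.
c = a/β₁ = 196.75/0.85 = 231.47 mm; ε'_s = 0.003(c − d')/c = 0.0025 ≥ f_y/E_s = 0.0021, so compression steel does yield.
M_n = (A_s − A'_s) f_y (d − a/2) + A'_s f_y (d − d') = [1692785 × (790 − 98.375) + 373915 × (790 − 41)] × 10⁻⁶ = 1170.77 + 280.06 = 1450.83 kN·m.

M_n ≈ 1450 kN·m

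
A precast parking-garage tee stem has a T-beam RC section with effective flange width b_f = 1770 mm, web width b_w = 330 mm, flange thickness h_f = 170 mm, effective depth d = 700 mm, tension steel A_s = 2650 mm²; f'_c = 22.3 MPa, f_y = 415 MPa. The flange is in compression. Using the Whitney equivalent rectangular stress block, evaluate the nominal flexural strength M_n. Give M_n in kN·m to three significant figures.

M_n ≈ 752 kN·m

Tension: T = A_s f_y = 2650 × 415 = 1099750 N.
Try a within the flange: a = T/(0.85 f'_c b_f) = 1099750/(0.85 × 22.3 × 1770) = 32.78 mm.
Since a = 32.78 ≤ h_f = 170 mm, the stress block lies entirely in the flange; analyse as a rectangular beam of width b_f.
M_n = T(d − a/2) = 1099750 × (700 − 16.39) = 751.80 × 10⁶ N·mm.
M_n = 751.80 kN·m.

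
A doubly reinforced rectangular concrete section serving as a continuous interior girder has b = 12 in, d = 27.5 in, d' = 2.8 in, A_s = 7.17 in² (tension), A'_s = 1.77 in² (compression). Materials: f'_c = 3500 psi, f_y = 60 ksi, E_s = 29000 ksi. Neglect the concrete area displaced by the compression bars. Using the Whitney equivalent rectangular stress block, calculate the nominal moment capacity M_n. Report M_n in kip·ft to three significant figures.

Assume both steels yield.
a = (A_s − A'_s) f_y/(0.85 f'_c b) = (7.17 − 1.77) × 60/(0.85 × 3.5 × 12) = 9.076 in.
c = a/β₁ = 9.076/0.85 = 10.678 in; ε'_s = 0.003(c − d')/c = 0.0022 ≥ ε_y = 0.0021, so the compression steel yields.
M_n = (A_s − A'_s) f_y (d − a/2) + A'_s f_y (d − d') = 324 × (27.5 − 4.538) + 106.2 × (27.5 − 2.8) = 7439.7 + 2623.1 = 10062.8 kip·in = 10062.8/12 = 838.57 kip·ft.

M_n ≈ 839 kip·ft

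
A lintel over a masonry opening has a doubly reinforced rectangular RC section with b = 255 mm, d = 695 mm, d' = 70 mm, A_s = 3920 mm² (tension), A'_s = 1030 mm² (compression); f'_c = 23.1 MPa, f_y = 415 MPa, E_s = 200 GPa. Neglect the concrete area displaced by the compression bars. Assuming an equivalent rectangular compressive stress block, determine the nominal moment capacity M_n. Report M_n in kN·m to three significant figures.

Assume both tension and compression steel yield.
Net tension couple steel: A_s − A'_s = 2890 mm².
a = (A_s − A'_s) f_y / (0.85 f'_c b) = 1199350/(0.85 × 23.1 × 255) = 239.54 mm.
c = a/β₁ = 239.54/0.85 = 281.81 mm; ε'_s = 0.003(c − d')/c = 0.0023 ≥ f_y/E_s = 0.0021, so compression steel does yield.
M_n = (A_s − A'_s) f_y (d − a/2) + A'_s f_y (d − d') = [1199350 × (695 − 119.77) + 427450 × (695 − 70)] × 10⁻⁶ = 689.90 + 267.16 = 957.06 kN·m.

M_n ≈ 957 kN·m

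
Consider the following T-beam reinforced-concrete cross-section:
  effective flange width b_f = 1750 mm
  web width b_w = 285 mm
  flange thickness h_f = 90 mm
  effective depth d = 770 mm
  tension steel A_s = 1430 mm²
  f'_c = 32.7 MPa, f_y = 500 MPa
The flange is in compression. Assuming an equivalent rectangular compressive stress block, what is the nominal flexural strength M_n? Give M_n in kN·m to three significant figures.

M_n ≈ 545 kN·m

Tension: T = A_s f_y = 1430 × 500 = 715000 N.
Try a within the flange: a = T/(0.85 f'_c b_f) = 715000/(0.85 × 32.7 × 1750) = 14.70 mm.
Since a = 14.70 ≤ h_f = 90 mm, the stress block lies entirely in the flange; analyse as a rectangular beam of width b_f.
M_n = T(d − a/2) = 715000 × (770 − 7.35) = 545.29 × 10⁶ N·mm.
M_n = 545.29 kN·m.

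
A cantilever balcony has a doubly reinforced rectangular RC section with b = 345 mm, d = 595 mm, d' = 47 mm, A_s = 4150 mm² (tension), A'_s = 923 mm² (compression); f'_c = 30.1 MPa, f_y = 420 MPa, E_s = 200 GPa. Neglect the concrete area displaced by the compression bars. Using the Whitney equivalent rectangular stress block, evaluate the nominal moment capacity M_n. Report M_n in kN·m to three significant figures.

Assume both tension and compression steel yield.
Net tension couple steel: A_s − A'_s = 3227 mm².
a = (A_s − A'_s) f_y / (0.85 f'_c b) = 1355340/(0.85 × 30.1 × 345) = 153.55 mm.
c = a/β₁ = 153.55/0.835 = 183.89 mm; ε'_s = 0.003(c − d')/c = 0.0022 ≥ f_y/E_s = 0.0021, so compression steel does yield.
M_n = (A_s − A'_s) f_y (d − a/2) + A'_s f_y (d − d') = [1355340 × (595 − 76.775) + 387660 × (595 − 47)] × 10⁻⁶ = 702.37 + 212.44 = 914.81 kN·m.

M_n ≈ 915 kN·m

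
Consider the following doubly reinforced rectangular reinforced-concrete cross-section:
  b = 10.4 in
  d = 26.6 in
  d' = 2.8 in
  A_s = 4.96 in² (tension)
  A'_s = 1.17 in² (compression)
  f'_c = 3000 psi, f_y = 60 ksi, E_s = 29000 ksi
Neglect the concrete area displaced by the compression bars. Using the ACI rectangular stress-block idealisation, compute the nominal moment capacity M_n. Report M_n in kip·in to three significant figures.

Assume both steels yield.
a = (A_s − A'_s) f_y/(0.85 f'_c b) = (4.96 − 1.17) × 60/(0.85 × 3 × 10.4) = 8.575 in.
c = a/β₁ = 8.575/0.85 = 10.088 in; ε'_s = 0.003(c − d')/c = 0.0022 ≥ ε_y = 0.0021, so the compression steel yields.
M_n = (A_s − A'_s) f_y (d − a/2) + A'_s f_y (d − d') = 227.4 × (26.6 − 4.2875) + 70.2 × (26.6 − 2.8) = 5073.9 + 1670.8 = 6744.7 kip·in.

M_n ≈ 6740 kip·in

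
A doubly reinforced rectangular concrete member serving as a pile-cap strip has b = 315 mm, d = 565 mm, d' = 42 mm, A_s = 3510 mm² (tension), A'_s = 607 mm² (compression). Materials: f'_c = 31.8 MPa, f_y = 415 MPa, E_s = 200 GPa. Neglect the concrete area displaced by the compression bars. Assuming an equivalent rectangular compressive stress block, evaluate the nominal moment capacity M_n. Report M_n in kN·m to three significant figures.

Assume both tension and compression steel yield.
Net tension couple steel: A_s − A'_s = 2903 mm².
a = (A_s − A'_s) f_y / (0.85 f'_c b) = 1204745/(0.85 × 31.8 × 315) = 141.49 mm.
c = a/β₁ = 141.49/0.823 = 171.92 mm; ε'_s = 0.003(c − d')/c = 0.0023 ≥ f_y/E_s = 0.0021, so compression steel does yield.
M_n = (A_s − A'_s) f_y (d − a/2) + A'_s f_y (d − d') = [1204745 × (565 − 70.745) + 251905 × (565 − 42)] × 10⁻⁶ = 595.45 + 131.75 = 727.20 kN·m.

M_n ≈ 727 kN·m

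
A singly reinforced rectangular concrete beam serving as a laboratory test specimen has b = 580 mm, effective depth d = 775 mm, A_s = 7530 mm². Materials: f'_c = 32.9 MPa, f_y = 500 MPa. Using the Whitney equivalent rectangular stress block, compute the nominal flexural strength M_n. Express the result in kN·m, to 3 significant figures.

T = A_s f_y = 7530 × 500 = 3765000 N = 3765 kN.
From C = T: a = T/(0.85 f'_c b) = 3765000/(0.85 × 32.9 × 580) = 232.13 mm.
M_n = T(d − a/2) = 3765 kN × (775 − 116.065) mm = 2480.89 kN·m.

M_n ≈ 2480 kN·m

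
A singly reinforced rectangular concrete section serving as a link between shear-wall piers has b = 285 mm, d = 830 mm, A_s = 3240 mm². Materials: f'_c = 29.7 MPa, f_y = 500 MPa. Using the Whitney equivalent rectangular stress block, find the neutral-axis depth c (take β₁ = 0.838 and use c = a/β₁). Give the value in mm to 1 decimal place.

T = A_s f_y = 3240 × 500 = 1620000 N = 1620 kN.
Setting C = 0.85 f'_c a b equal to T: a = 1620000/(0.85 × 29.7 × 285) = 225.162 mm.
With β₁ = 0.838, c = a/β₁ = 225.162/0.838 = 268.7 mm.

c ≈ 268.7 mm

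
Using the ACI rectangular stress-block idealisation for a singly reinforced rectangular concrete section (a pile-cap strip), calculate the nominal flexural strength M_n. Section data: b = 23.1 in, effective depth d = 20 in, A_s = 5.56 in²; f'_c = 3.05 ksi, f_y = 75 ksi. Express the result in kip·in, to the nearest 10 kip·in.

T = A_s f_y = 5.56 × 75 = 417 kips.
a = T/(0.85 f'_c b) = 417/(0.85 × 3.05 × 23.1) = 6.963 in.
M_n = T(d − a/2) = 417 × (20 − 3.4815) = 6888.2 kip·in.

M_n ≈ 6890 kip·in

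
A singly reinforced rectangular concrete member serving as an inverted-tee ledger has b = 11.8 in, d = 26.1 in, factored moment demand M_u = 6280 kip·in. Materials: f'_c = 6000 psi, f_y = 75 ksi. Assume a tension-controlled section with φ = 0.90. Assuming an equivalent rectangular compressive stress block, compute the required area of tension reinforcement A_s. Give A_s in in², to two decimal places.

A_s ≈ 3.93 in²

M_n = M_u/φ = 6280/0.90 = 6977.78 kip·in.
From M_n = 0.85 f'_c a b (d − a/2):
a = d − √(d² − 2M_n/(0.85 f'_c b)) = 26.1 − √(26.1² − 2 × 6977.78/(0.85 × 6 × 11.8)) = 4.903 in.
A_s = 0.85 f'_c a b / f_y = 0.85 × 6 × 4.903 × 11.8 / 75 = 3.934 in².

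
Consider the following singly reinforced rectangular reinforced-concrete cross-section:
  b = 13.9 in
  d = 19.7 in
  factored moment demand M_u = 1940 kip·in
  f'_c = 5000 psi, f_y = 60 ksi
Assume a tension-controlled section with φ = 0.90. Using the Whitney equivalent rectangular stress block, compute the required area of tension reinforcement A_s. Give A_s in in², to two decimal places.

M_n = M_u/φ = 1940/0.90 = 2155.56 kip·in.
From M_n = 0.85 f'_c a b (d − a/2):
a = d − √(d² − 2M_n/(0.85 f'_c b)) = 19.7 − √(19.7² − 2 × 2155.56/(0.85 × 5 × 13.9)) = 1.949 in.
A_s = 0.85 f'_c a b / f_y = 0.85 × 5 × 1.949 × 13.9 / 60 = 1.919 in².

A_s ≈ 1.92 in²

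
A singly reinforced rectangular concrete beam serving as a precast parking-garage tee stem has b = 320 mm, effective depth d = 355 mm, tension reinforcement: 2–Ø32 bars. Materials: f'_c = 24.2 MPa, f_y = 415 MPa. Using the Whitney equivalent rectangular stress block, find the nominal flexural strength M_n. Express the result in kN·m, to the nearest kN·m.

A_s = 2 × 804 = 1608 mm².
T = A_s f_y = 1608 × 415 = 667320 N = 667.32 kN.
From C = T: a = T/(0.85 f'_c b) = 667320/(0.85 × 24.2 × 320) = 101.38 mm.
M_n = T(d − a/2) = 667.32 kN × (355 − 50.69) mm = 203.07 kN·m.

M_n ≈ 203 kN·m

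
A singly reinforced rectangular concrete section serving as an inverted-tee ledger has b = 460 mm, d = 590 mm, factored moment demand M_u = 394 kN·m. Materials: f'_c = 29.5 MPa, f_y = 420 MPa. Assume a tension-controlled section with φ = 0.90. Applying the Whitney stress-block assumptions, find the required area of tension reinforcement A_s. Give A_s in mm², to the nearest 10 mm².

A_s ≈ 1880 mm²

M_n = M_u/φ = 394/0.90 = 437.778 kN·m.
With M_n = 0.85 f'_c a b (d − a/2), solve the quadratic for a:
a = d − √(d² − 2M_n/(0.85 f'_c b)) = 590 − √(590² − 2 × 437.778×10⁶/(0.85 × 29.5 × 460)) = 68.28 mm.
A_s = 0.85 f'_c a b / f_y = 0.85 × 29.5 × 68.28 × 460 / 420 = 1875.2 mm².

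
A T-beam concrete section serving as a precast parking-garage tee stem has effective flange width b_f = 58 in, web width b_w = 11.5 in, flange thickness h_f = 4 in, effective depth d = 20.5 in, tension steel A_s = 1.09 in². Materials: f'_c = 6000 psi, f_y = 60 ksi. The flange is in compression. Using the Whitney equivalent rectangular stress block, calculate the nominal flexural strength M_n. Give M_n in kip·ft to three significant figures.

Tension: T = A_s f_y = 1.09 × 60 = 65.4 kips.
Try a within the flange: a = T/(0.85 f'_c b_f) = 65.4/(0.85 × 6 × 58) = 0.221 in.
Since a = 0.221 ≤ h_f = 4 in, the stress block lies entirely in the flange; analyse as a rectangular beam of width b_f.
M_n = T(d − a/2) = 65.4 × (20.5 − 0.1105) = 1333.5 kip·in.
M_n = 1333.5/12 = 111.13 kip·ft.

M_n ≈ 111 kip·ft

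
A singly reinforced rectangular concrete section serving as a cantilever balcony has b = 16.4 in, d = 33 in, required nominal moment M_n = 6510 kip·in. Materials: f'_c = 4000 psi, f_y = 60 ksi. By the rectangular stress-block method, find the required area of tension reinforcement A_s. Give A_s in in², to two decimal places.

From M_n = 0.85 f'_c a b (d − a/2):
a = d − √(d² − 2M_n/(0.85 f'_c b)) = 33 − √(33² − 2 × 6510/(0.85 × 4 × 16.4)) = 3.751 in.
A_s = 0.85 f'_c a b / f_y = 0.85 × 4 × 3.751 × 16.4 / 60 = 3.486 in².

A_s ≈ 3.49 in²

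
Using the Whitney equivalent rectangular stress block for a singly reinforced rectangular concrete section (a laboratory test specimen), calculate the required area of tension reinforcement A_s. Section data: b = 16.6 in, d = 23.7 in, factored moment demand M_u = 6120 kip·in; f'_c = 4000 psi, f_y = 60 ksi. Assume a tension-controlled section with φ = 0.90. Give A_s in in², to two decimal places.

A_s ≈ 5.45 in²

M_n = M_u/φ = 6120/0.90 = 6800 kip·in.
From M_n = 0.85 f'_c a b (d − a/2):
a = d − √(d² − 2M_n/(0.85 f'_c b)) = 23.7 − √(23.7² − 2 × 6800/(0.85 × 4 × 16.6)) = 5.791 in.
A_s = 0.85 f'_c a b / f_y = 0.85 × 4 × 5.791 × 16.6 / 60 = 5.447 in².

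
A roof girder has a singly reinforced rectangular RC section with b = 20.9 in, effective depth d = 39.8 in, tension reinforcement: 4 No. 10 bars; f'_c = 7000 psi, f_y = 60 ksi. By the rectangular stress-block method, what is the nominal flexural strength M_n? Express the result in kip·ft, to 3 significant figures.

A_s = 4 × 1.27 = 5.08 in².
T = A_s f_y = 5.08 × 60 = 304.8 kips.
a = T/(0.85 f'_c b) = 304.8/(0.85 × 7 × 20.9) = 2.451 in.
M_n = T(d − a/2) = 304.8 × (39.8 − 1.2255) = 11757.5 kip·in = 11757.5/12 = 979.79 kip·ft.

M_n ≈ 980 kip·ft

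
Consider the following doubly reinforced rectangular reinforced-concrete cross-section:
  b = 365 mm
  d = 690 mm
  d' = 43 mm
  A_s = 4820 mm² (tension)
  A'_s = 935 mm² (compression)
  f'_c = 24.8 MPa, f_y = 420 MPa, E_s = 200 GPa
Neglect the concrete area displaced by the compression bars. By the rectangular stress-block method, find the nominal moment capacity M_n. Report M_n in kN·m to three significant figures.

M_n ≈ 1210 kN·m

Assume both tension and compression steel yield.
Net tension couple steel: A_s − A'_s = 3885 mm².
a = (A_s − A'_s) f_y / (0.85 f'_c b) = 1631700/(0.85 × 24.8 × 365) = 212.07 mm.
c = a/β₁ = 212.07/0.85 = 249.49 mm; ε'_s = 0.003(c − d')/c = 0.0025 ≥ f_y/E_s = 0.0021, so compression steel does yield.
M_n = (A_s − A'_s) f_y (d − a/2) + A'_s f_y (d − d') = [1631700 × (690 − 106.035) + 392700 × (690 − 43)] × 10⁻⁶ = 952.86 + 254.08 = 1206.94 kN·m.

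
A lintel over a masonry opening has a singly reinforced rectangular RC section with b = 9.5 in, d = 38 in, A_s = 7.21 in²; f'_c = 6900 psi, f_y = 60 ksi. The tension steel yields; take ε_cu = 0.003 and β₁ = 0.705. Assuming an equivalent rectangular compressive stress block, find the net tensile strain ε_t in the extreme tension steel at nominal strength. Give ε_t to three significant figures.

a = A_s f_y/(0.85 f'_c b) = 7.764 in.
β₁ = 0.705, so c = a/β₁ = 7.764/0.705 = 11.013 in.
From the linear strain diagram with ε_cu = 0.003: ε_t = 0.003 (d − c)/c = 0.003 × (38 − 11.013)/11.013 = 0.00735.
Since ε_t ≥ 0.005, the section is tension-controlled.

ε_t ≈ 0.00735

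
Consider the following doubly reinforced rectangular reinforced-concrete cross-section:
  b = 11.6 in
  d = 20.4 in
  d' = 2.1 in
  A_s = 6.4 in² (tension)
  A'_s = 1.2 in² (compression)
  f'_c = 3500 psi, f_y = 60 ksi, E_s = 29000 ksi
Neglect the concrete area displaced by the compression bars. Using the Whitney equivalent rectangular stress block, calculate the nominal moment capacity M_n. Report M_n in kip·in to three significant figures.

M_n ≈ 6270 kip·in

Assume both steels yield.
a = (A_s − A'_s) f_y/(0.85 f'_c b) = (6.4 − 1.2) × 60/(0.85 × 3.5 × 11.6) = 9.041 in.
c = a/β₁ = 9.041/0.85 = 10.636 in; ε'_s = 0.003(c − d')/c = 0.0024 ≥ ε_y = 0.0021, so the compression steel yields.
M_n = (A_s − A'_s) f_y (d − a/2) + A'_s f_y (d − d') = 312 × (20.4 − 4.5205) + 72 × (20.4 − 2.1) = 4954.4 + 1317.6 = 6272.0 kip·in.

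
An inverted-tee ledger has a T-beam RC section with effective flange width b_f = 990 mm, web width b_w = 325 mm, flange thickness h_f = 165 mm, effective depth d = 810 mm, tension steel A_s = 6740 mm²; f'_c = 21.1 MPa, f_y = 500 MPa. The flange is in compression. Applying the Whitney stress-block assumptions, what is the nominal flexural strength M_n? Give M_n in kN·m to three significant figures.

Tension: T = A_s f_y = 6740 × 500 = 3370000 N.
Try a within the flange: a = T/(0.85 f'_c b_f) = 3370000/(0.85 × 21.1 × 990) = 189.80 mm.
a = 189.80 > h_f = 165 mm: the block extends into the web. Split into flange-overhang and web parts.
C_f = 0.85 f'_c (b_f − b_w) h_f = 0.85 × 21.1 × (990 − 325) × 165 = 1967918 N.
Remaining web compression depth: a_w = (T − C_f)/(0.85 f'_c b_w) = (3370000 − 1967918)/(0.85 × 21.1 × 325) = 240.54 mm.
M_n = C_f(d − h_f/2) + (T − C_f)(d − a_w/2) = 1967918 × (810 − 82.5) + 1402082 × (810 − 120.27) = 1431.66 + 967.06 = 2398.72 × 10⁶ N·mm.
M_n = 2398.72 kN·m.

M_n ≈ 2400 kN·m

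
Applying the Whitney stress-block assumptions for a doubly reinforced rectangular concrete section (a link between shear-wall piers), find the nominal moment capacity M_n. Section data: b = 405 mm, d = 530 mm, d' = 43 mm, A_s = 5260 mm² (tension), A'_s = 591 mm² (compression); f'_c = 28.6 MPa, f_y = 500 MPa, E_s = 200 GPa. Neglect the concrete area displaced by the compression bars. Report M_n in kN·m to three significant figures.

M_n ≈ 1100 kN·m

Assume both tension and compression steel yield.
Net tension couple steel: A_s − A'_s = 4669 mm².
a = (A_s − A'_s) f_y / (0.85 f'_c b) = 2334500/(0.85 × 28.6 × 405) = 237.11 mm.
c = a/β₁ = 237.11/0.846 = 280.27 mm; ε'_s = 0.003(c − d')/c = 0.0025 ≥ f_y/E_s = 0.0025, so compression steel does yield.
M_n = (A_s − A'_s) f_y (d − a/2) + A'_s f_y (d − d') = [2334500 × (530 − 118.555) + 295500 × (530 − 43)] × 10⁻⁶ = 960.52 + 143.91 = 1104.43 kN·m.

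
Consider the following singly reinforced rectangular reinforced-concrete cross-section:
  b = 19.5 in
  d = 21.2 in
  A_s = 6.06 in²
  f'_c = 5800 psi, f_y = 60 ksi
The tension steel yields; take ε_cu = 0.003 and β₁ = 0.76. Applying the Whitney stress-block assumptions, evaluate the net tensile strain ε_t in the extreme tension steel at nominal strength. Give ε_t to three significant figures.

ε_t ≈ 0.00978

a = A_s f_y/(0.85 f'_c b) = 3.782 in.
β₁ = 0.76, so c = a/β₁ = 3.782/0.76 = 4.976 in.
From the linear strain diagram with ε_cu = 0.003: ε_t = 0.003 (d − c)/c = 0.003 × (21.2 − 4.976)/4.976 = 0.00978.
Since ε_t ≥ 0.005, the section is tension-controlled.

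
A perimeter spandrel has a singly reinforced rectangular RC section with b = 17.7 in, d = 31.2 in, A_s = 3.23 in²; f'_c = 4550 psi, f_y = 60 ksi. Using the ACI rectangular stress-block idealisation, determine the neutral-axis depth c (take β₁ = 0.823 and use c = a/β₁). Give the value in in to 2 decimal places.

c ≈ 3.44 in

T = A_s f_y = 3.23 × 60 = 193.8 kips.
a = T/(0.85 f'_c b) = 193.8/(0.85 × 4.55 × 17.7) = 2.8311 in.
With β₁ = 0.823, c = a/β₁ = 2.8311/0.823 = 3.44 in.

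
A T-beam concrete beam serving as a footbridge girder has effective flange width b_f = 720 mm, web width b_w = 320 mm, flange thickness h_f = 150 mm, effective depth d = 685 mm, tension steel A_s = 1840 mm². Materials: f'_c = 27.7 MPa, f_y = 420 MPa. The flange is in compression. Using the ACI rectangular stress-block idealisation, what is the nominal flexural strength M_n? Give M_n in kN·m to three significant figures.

M_n ≈ 512 kN·m

Tension: T = A_s f_y = 1840 × 420 = 772800 N.
Try a within the flange: a = T/(0.85 f'_c b_f) = 772800/(0.85 × 27.7 × 720) = 45.59 mm.
Since a = 45.59 ≤ h_f = 150 mm, the stress block lies entirely in the flange; analyse as a rectangular beam of width b_f.
M_n = T(d − a/2) = 772800 × (685 − 22.795) = 511.75 × 10⁶ N·mm.
M_n = 511.75 kN·m.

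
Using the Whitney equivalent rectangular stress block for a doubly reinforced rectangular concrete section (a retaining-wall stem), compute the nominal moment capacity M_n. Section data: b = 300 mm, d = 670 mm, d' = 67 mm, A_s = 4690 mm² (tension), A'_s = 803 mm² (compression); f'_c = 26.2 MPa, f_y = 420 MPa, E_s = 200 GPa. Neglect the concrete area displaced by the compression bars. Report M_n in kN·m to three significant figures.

M_n ≈ 1100 kN·m

Assume both tension and compression steel yield.
Net tension couple steel: A_s − A'_s = 3887 mm².
a = (A_s − A'_s) f_y / (0.85 f'_c b) = 1632540/(0.85 × 26.2 × 300) = 244.36 mm.
c = a/β₁ = 244.36/0.85 = 287.48 mm; ε'_s = 0.003(c − d')/c = 0.0023 ≥ f_y/E_s = 0.0021, so compression steel does yield.
M_n = (A_s − A'_s) f_y (d − a/2) + A'_s f_y (d − d') = [1632540 × (670 − 122.18) + 337260 × (670 − 67)] × 10⁻⁶ = 894.34 + 203.37 = 1097.71 kN·m.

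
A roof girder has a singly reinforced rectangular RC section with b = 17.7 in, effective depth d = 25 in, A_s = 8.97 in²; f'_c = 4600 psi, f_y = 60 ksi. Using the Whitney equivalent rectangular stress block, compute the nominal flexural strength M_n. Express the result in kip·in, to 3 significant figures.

M_n ≈ 11400 kip·in

T = A_s f_y = 8.97 × 60 = 538.2 kips.
a = T/(0.85 f'_c b) = 538.2/(0.85 × 4.6 × 17.7) = 7.777 in.
M_n = T(d − a/2) = 538.2 × (25 − 3.8885) = 11362.2 kip·in.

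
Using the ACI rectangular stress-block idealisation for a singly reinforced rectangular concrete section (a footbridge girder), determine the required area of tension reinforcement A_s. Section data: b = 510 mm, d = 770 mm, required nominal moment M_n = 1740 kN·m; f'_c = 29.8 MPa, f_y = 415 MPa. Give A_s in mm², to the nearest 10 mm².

With M_n = 0.85 f'_c a b (d − a/2), solve the quadratic for a:
a = d − √(d² − 2M_n/(0.85 f'_c b)) = 770 − √(770² − 2 × 1740×10⁶/(0.85 × 29.8 × 510)) = 201.22 mm.
A_s = 0.85 f'_c a b / f_y = 0.85 × 29.8 × 201.22 × 510 / 415 = 6263.7 mm².

A_s ≈ 6260 mm²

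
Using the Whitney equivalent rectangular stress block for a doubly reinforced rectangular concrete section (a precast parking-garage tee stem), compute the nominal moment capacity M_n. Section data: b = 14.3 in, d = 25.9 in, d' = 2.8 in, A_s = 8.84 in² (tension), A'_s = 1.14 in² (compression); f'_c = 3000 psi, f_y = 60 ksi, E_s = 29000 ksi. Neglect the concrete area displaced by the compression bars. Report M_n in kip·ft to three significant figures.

M_n ≈ 885 kip·ft

Assume both steels yield.
a = (A_s − A'_s) f_y/(0.85 f'_c b) = (8.84 − 1.14) × 60/(0.85 × 3 × 14.3) = 12.670 in.
c = a/β₁ = 12.670/0.85 = 14.906 in; ε'_s = 0.003(c − d')/c = 0.0024 ≥ ε_y = 0.0021, so the compression steel yields.
M_n = (A_s − A'_s) f_y (d − a/2) + A'_s f_y (d − d') = 462 × (25.9 − 6.335) + 68.4 × (25.9 − 2.8) = 9039.0 + 1580.0 = 10619.0 kip·in = 10619.0/12 = 884.92 kip·ft.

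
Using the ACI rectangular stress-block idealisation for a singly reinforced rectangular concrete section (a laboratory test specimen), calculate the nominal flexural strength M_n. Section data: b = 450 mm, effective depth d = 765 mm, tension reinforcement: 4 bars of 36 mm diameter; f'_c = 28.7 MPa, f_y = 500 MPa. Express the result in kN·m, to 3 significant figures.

A_s = 4 × 1018 = 4072 mm².
T = A_s f_y = 4072 × 500 = 2036000 N = 2036 kN.
From C = T: a = T/(0.85 f'_c b) = 2036000/(0.85 × 28.7 × 450) = 185.47 mm.
M_n = T(d − a/2) = 2036 kN × (765 − 92.735) mm = 1368.73 kN·m.

M_n ≈ 1370 kN·m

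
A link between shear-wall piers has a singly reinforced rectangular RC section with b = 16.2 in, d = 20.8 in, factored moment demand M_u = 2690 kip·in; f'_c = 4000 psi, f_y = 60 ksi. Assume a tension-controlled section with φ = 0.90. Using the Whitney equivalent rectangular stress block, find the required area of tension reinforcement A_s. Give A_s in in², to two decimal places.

M_n = M_u/φ = 2690/0.90 = 2988.89 kip·in.
From M_n = 0.85 f'_c a b (d − a/2):
a = d − √(d² − 2M_n/(0.85 f'_c b)) = 20.8 − √(20.8² − 2 × 2988.89/(0.85 × 4 × 16.2)) = 2.797 in.
A_s = 0.85 f'_c a b / f_y = 0.85 × 4 × 2.797 × 16.2 / 60 = 2.568 in².

A_s ≈ 2.57 in²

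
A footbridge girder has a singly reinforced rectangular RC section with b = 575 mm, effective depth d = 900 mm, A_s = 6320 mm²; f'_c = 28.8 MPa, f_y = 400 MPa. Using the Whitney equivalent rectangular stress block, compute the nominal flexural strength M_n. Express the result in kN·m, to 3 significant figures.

T = A_s f_y = 6320 × 400 = 2528000 N = 2528 kN.
From C = T: a = T/(0.85 f'_c b) = 2528000/(0.85 × 28.8 × 575) = 179.60 mm.
M_n = T(d − a/2) = 2528 kN × (900 − 89.8) mm = 2048.19 kN·m.

M_n ≈ 2050 kN·m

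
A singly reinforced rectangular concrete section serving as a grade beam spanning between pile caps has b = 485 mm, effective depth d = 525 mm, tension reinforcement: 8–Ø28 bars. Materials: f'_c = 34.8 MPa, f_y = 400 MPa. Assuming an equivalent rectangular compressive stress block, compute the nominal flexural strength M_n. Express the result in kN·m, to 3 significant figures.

A_s = 8 × 616 = 4928 mm².
T = A_s f_y = 4928 × 400 = 1971200 N = 1971.2 kN.
From C = T: a = T/(0.85 f'_c b) = 1971200/(0.85 × 34.8 × 485) = 137.40 mm.
M_n = T(d − a/2) = 1971.2 kN × (525 − 68.7) mm = 899.46 kN·m.

M_n ≈ 899 kN·m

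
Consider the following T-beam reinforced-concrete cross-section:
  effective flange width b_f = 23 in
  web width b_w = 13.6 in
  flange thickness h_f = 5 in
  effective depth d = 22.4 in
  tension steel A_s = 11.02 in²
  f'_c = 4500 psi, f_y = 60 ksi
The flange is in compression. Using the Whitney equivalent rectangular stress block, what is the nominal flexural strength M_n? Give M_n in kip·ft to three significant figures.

M_n ≈ 1010 kip·ft

Tension: T = A_s f_y = 11.02 × 60 = 661.2 kips.
Try a within the flange: a = T/(0.85 f'_c b_f) = 661.2/(0.85 × 4.5 × 23) = 7.516 in.
a = 7.516 > h_f = 5 in: the block extends into the web. Split into flange-overhang and web parts.
C_f = 0.85 f'_c (b_f − b_w) h_f = 0.85 × 4.5 × (23 − 13.6) × 5 = 179.8 kips.
Remaining web compression depth: a_w = (T − C_f)/(0.85 f'_c b_w) = (661.2 − 179.8)/(0.85 × 4.5 × 13.6) = 9.254 in.
M_n = C_f(d − h_f/2) + (T − C_f)(d − a_w/2) = 179.8 × (22.4 − 2.5) + 481.4 × (22.4 − 4.627) = 3578.0 + 8555.9 = 12133.9 kip·in.
M_n = 12133.9/12 = 1011.16 kip·ft.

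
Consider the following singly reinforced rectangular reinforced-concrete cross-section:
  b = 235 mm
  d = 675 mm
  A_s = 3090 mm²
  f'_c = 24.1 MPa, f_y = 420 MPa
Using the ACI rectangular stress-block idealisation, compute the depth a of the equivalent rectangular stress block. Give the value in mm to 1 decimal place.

T = A_s f_y = 3090 × 420 = 1297800 N = 1297.8 kN.
Setting C = 0.85 f'_c a b equal to T: a = 1297800/(0.85 × 24.1 × 235) = 269.6 mm.

a ≈ 269.6 mm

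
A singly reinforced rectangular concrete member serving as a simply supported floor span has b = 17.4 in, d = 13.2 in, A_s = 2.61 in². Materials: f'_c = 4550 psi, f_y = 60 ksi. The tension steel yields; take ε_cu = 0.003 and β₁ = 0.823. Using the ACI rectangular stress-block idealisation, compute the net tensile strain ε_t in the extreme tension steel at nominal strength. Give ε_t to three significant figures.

ε_t ≈ 0.0110

a = A_s f_y/(0.85 f'_c b) = 2.327 in.
β₁ = 0.823, so c = a/β₁ = 2.327/0.823 = 2.827 in.
From the linear strain diagram with ε_cu = 0.003: ε_t = 0.003 (d − c)/c = 0.003 × (13.2 − 2.827)/2.827 = 0.0110.
Since ε_t ≥ 0.005, the section is tension-controlled.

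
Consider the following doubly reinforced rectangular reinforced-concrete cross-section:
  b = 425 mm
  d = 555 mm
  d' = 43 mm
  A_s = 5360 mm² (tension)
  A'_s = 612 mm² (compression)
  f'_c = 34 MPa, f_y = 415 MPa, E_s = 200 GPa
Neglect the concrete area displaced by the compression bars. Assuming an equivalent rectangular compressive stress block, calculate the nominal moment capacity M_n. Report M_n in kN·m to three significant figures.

Assume both tension and compression steel yield.
Net tension couple steel: A_s − A'_s = 4748 mm².
a = (A_s − A'_s) f_y / (0.85 f'_c b) = 1970420/(0.85 × 34 × 425) = 160.42 mm.
c = a/β₁ = 160.42/0.807 = 198.79 mm; ε'_s = 0.003(c − d')/c = 0.0024 ≥ f_y/E_s = 0.0021, so compression steel does yield.
M_n = (A_s − A'_s) f_y (d − a/2) + A'_s f_y (d − d') = [1970420 × (555 − 80.21) + 253980 × (555 − 43)] × 10⁻⁶ = 935.54 + 130.04 = 1065.58 kN·m.

M_n ≈ 1070 kN·m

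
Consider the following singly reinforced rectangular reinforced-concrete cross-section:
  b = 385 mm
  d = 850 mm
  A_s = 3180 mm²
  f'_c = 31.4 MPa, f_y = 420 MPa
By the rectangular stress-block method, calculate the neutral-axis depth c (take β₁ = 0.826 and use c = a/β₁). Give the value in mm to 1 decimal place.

c ≈ 157.4 mm

T = A_s f_y = 3180 × 420 = 1335600 N = 1335.6 kN.
Setting C = 0.85 f'_c a b equal to T: a = 1335600/(0.85 × 31.4 × 385) = 129.977 mm.
With β₁ = 0.826, c = a/β₁ = 129.977/0.826 = 157.4 mm.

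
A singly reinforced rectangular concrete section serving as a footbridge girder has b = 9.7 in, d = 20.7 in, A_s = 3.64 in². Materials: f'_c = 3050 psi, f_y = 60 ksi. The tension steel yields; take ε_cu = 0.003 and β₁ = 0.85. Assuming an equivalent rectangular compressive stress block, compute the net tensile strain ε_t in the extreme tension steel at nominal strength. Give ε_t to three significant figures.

ε_t ≈ 0.00308

a = A_s f_y/(0.85 f'_c b) = 8.685 in.
β₁ = 0.85, so c = a/β₁ = 8.685/0.85 = 10.218 in.
From the linear strain diagram with ε_cu = 0.003: ε_t = 0.003 (d − c)/c = 0.003 × (20.7 − 10.218)/10.218 = 0.00308.
ε_t < 0.004 — the section is over-reinforced for flexure under ACI limits.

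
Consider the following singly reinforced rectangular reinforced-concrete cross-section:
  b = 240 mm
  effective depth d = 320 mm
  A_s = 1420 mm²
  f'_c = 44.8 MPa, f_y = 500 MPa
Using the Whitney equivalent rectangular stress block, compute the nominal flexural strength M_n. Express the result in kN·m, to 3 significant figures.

M_n ≈ 200 kN·m

T = A_s f_y = 1420 × 500 = 710000 N = 710 kN.
From C = T: a = T/(0.85 f'_c b) = 710000/(0.85 × 44.8 × 240) = 77.69 mm.
M_n = T(d − a/2) = 710 kN × (320 − 38.845) mm = 199.62 kN·m.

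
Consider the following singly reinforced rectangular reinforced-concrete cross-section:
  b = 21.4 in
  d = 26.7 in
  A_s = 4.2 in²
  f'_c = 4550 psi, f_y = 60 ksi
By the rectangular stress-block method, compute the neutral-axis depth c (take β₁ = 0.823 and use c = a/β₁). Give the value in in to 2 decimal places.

c ≈ 3.70 in

T = A_s f_y = 4.2 × 60 = 252 kips.
a = T/(0.85 f'_c b) = 252/(0.85 × 4.55 × 21.4) = 3.0448 in.
With β₁ = 0.823, c = a/β₁ = 3.0448/0.823 = 3.70 in.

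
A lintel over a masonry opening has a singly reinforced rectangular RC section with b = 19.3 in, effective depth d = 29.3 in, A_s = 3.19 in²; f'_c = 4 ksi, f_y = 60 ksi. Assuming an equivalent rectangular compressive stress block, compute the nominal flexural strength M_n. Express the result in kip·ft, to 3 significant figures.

T = A_s f_y = 3.19 × 60 = 191.4 kips.
a = T/(0.85 f'_c b) = 191.4/(0.85 × 4 × 19.3) = 2.917 in.
M_n = T(d − a/2) = 191.4 × (29.3 − 1.4585) = 5328.9 kip·in = 5328.9/12 = 444.08 kip·ft.

M_n ≈ 444 kip·ft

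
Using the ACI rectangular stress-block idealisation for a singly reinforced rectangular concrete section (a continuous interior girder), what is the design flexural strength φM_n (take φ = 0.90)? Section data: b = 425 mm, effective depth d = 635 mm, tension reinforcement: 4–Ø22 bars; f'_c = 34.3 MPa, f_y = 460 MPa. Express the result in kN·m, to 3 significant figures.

φM_n ≈ 382 kN·m

A_s = 4 × 380 = 1520 mm².
T = A_s f_y = 1520 × 460 = 699200 N = 699.2 kN.
From C = T: a = T/(0.85 f'_c b) = 699200/(0.85 × 34.3 × 425) = 56.43 mm.
M_n = T(d − a/2) = 699.2 kN × (635 − 28.215) mm = 424.26 kN·m.
φM_n = 0.90 × 424.26 = 381.83 kN·m.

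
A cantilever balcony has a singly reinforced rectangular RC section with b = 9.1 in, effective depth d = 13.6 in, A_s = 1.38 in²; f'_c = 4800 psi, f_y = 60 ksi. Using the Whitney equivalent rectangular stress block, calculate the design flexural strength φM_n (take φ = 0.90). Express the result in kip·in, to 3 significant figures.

φM_n ≈ 930 kip·in

T = A_s f_y = 1.38 × 60 = 82.8 kips.
a = T/(0.85 f'_c b) = 82.8/(0.85 × 4.8 × 9.1) = 2.230 in.
M_n = T(d − a/2) = 82.8 × (13.6 − 1.115) = 1033.8 kip·in.
φM_n = 0.90 × 1033.8 = 930.4 kip·in.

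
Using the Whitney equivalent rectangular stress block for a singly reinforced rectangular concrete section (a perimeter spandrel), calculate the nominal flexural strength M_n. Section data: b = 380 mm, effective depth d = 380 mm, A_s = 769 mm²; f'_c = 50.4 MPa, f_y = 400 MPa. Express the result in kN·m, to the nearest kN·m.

M_n ≈ 114 kN·m

T = A_s f_y = 769 × 400 = 307600 N = 307.6 kN.
From C = T: a = T/(0.85 f'_c b) = 307600/(0.85 × 50.4 × 380) = 18.90 mm.
M_n = T(d − a/2) = 307.6 kN × (380 − 9.45) mm = 113.98 kN·m.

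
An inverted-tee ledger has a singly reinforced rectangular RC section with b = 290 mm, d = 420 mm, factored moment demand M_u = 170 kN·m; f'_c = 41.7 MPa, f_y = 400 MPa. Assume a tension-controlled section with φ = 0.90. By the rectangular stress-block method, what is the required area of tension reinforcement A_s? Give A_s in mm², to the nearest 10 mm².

M_n = M_u/φ = 170/0.90 = 188.889 kN·m.
With M_n = 0.85 f'_c a b (d − a/2), solve the quadratic for a:
a = d − √(d² − 2M_n/(0.85 f'_c b)) = 420 − √(420² − 2 × 188.889×10⁶/(0.85 × 41.7 × 290)) = 46.31 mm.
A_s = 0.85 f'_c a b / f_y = 0.85 × 41.7 × 46.31 × 290 / 400 = 1190.1 mm².

A_s ≈ 1190 mm²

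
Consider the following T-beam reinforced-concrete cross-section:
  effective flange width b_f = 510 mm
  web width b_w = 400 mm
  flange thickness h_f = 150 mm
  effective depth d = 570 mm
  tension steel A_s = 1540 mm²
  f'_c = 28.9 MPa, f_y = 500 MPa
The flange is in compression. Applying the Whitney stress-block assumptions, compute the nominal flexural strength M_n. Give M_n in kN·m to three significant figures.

Tension: T = A_s f_y = 1540 × 500 = 770000 N.
Try a within the flange: a = T/(0.85 f'_c b_f) = 770000/(0.85 × 28.9 × 510) = 61.46 mm.
Since a = 61.46 ≤ h_f = 150 mm, the stress block lies entirely in the flange; analyse as a rectangular beam of width b_f.
M_n = T(d − a/2) = 770000 × (570 − 30.73) = 415.24 × 10⁶ N·mm.
M_n = 415.24 kN·m.

M_n ≈ 415 kN·m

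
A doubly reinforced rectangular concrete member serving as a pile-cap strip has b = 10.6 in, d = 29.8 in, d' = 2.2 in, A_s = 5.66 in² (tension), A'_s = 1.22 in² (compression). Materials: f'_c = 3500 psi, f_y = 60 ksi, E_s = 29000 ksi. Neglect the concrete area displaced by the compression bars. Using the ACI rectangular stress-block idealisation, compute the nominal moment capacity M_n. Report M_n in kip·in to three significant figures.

Assume both steels yield.
a = (A_s − A'_s) f_y/(0.85 f'_c b) = (5.66 − 1.22) × 60/(0.85 × 3.5 × 10.6) = 8.448 in.
c = a/β₁ = 8.448/0.85 = 9.939 in; ε'_s = 0.003(c − d')/c = 0.0023 ≥ ε_y = 0.0021, so the compression steel yields.
M_n = (A_s − A'_s) f_y (d − a/2) + A'_s f_y (d − d') = 266.4 × (29.8 − 4.224) + 73.2 × (29.8 − 2.2) = 6813.4 + 2020.3 = 8833.7 kip·in.

M_n ≈ 8830 kip·in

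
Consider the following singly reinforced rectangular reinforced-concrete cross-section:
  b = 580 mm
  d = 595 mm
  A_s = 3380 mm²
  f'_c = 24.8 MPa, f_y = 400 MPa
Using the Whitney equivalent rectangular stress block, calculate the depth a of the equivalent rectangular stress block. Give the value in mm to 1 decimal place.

T = A_s f_y = 3380 × 400 = 1352000 N = 1352 kN.
Setting C = 0.85 f'_c a b equal to T: a = 1352000/(0.85 × 24.8 × 580) = 110.6 mm.

a ≈ 110.6 mm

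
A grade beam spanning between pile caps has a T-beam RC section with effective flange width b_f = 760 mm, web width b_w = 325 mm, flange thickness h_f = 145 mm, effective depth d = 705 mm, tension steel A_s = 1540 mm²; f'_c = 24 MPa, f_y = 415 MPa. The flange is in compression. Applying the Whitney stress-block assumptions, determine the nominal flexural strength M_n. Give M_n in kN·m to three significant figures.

M_n ≈ 437 kN·m

Tension: T = A_s f_y = 1540 × 415 = 639100 N.
Try a within the flange: a = T/(0.85 f'_c b_f) = 639100/(0.85 × 24 × 760) = 41.22 mm.
Since a = 41.22 ≤ h_f = 145 mm, the stress block lies entirely in the flange; analyse as a rectangular beam of width b_f.
M_n = T(d − a/2) = 639100 × (705 − 20.61) = 437.39 × 10⁶ N·mm.
M_n = 437.39 kN·m.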